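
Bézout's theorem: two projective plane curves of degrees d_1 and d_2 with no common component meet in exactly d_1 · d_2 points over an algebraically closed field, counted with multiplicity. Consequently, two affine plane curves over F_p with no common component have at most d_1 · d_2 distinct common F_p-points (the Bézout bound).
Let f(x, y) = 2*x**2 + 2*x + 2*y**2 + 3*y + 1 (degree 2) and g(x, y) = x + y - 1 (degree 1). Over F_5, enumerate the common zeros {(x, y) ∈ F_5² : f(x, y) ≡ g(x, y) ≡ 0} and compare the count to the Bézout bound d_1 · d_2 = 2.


Common zeros: {(1, 0), (4, 2)}; count = 2; Bézout bound = 2.

deg(f) = 2, deg(g) = 1, so Bézout bound = 2.
Scan x ∈ F_5. For each x, list the y ∈ F_5 with f(x, y) ≡ 0 and those with g(x, y) ≡ 0 (mod 5); the common zeros in that column are the intersection.
  x = 0: f ≡ 0 at y ∈ {2, 4}; g ≡ 0 at y ∈ {1}; common: ∅.
  x = 1: f ≡ 0 at y ∈ {0, 1}; g ≡ 0 at y ∈ {0}; common: {0}.
  x = 2: f ≡ 0 at y ∈ {3}; g ≡ 0 at y ∈ {4}; common: ∅.
  x = 3: f ≡ 0 at y ∈ {0, 1}; g ≡ 0 at y ∈ {3}; common: ∅.
  x = 4: f ≡ 0 at y ∈ {2, 4}; g ≡ 0 at y ∈ {2}; common: {2}.
Collecting: common zeros = {(1, 0), (4, 2)}, so the count is 2.
Comparison with the Bézout bound: 2 ≤ 2 = deg(f)·deg(g), as expected for curves with no common component (the bound is attained).


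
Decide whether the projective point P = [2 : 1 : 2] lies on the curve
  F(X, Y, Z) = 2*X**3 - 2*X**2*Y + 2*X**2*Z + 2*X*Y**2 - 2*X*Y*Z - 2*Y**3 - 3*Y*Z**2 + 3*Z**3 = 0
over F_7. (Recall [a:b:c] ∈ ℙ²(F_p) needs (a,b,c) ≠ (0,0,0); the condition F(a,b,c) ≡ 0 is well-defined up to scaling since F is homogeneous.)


F(2,1,2) ≡ 2 (mod 7); P is NOT on the curve.

Evaluate F(2, 1, 2) term-by-term (mod 7).
  2*X**3 ↦ 2·8·1·1 = 16
  -2*X**2*Y ↦ -2·4·1·1 = -8
  2*X**2*Z ↦ 2·4·1·2 = 16
  2*X*Y**2 ↦ 2·2·1·1 = 4
  -2*X*Y*Z ↦ -2·2·1·2 = -8
  -2*Y**3 ↦ -2·1·1·1 = -2
  -3*Y*Z**2 ↦ -3·1·1·4 = -12
  3*Z**3 ↦ 3·1·1·8 = 24
Sum: F(2, 1, 2) = (16) + (-8) + (16) + (4) + (-8) + (-2) + (-12) + (24) = 30.
Reducing mod 7: 30 ≡ 2 (mod 7).
Since F(a, b, c) ≡ 2 ≠ 0 (mod 7), P does NOT lie on the curve.


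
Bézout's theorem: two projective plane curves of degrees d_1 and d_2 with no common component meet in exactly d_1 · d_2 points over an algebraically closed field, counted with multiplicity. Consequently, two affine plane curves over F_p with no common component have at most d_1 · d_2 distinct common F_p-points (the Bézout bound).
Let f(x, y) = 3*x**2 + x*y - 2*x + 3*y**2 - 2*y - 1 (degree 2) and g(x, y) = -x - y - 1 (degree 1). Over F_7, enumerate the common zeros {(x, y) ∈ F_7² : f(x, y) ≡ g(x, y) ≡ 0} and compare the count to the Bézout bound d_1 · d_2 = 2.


Common zeros: {(1, 5), (5, 1)}; count = 2; Bézout bound = 2.

deg(f) = 2, deg(g) = 1, so Bézout bound = 2.
Scan x ∈ F_7. For each x, list the y ∈ F_7 with f(x, y) ≡ 0 and those with g(x, y) ≡ 0 (mod 7); the common zeros in that column are the intersection.
  x = 0: f ≡ 0 at y ∈ {1, 2}; g ≡ 0 at y ∈ {6}; common: ∅.
  x = 1: f ≡ 0 at y ∈ {0, 5}; g ≡ 0 at y ∈ {5}; common: {5}.
  x = 2: f ≡ 0 at y ∈ {0}; g ≡ 0 at y ∈ {4}; common: ∅.
  x = 3: f ≡ 0 at y ∈ ∅; g ≡ 0 at y ∈ {3}; common: ∅.
  x = 4: f ≡ 0 at y ∈ ∅; g ≡ 0 at y ∈ {2}; common: ∅.
  x = 5: f ≡ 0 at y ∈ {1, 5}; g ≡ 0 at y ∈ {1}; common: {1}.
  x = 6: f ≡ 0 at y ∈ ∅; g ≡ 0 at y ∈ {0}; common: ∅.
Collecting: common zeros = {(1, 5), (5, 1)}, so the count is 2.
Comparison with the Bézout bound: 2 ≤ 2 = deg(f)·deg(g), as expected for curves with no common component (the bound is attained).


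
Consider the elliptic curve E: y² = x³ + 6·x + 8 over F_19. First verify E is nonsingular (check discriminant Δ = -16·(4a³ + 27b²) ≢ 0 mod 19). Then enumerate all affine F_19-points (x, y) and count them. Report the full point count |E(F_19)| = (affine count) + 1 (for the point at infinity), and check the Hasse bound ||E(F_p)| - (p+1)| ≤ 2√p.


Affine points = {(2, 3), (2, 16), (4, 1), (4, 18), (5, 7), (5, 12), (8, 6), (8, 13), (10, 2), (10, 17), (14, 9), (14, 10), (16, 1), (16, 18), (17, 8), (17, 11), (18, 1), (18, 18)}; affine count = 18; |E(F_19)| = 19.

Discriminant check: Δ ∝ 4a³ + 27b² = 4·6³ + 27·8² = 4·216 + 27·64 ≡ 8 (mod 19). Nonzero ⇒ E is nonsingular.
For each x ∈ F_19, compute rhs = x³ + 6·x + 8 mod 19, then count y ∈ F_19 with y² ≡ rhs.
  x = 0: rhs = 8, matching y values: none (0 points).
  x = 1: rhs = 15, matching y values: none (0 points).
  x = 2: rhs = 9, matching y values: 3, 16 (2 points).
  x = 3: rhs = 15, matching y values: none (0 points).
  x = 4: rhs = 1, matching y values: 1, 18 (2 points).
  x = 5: rhs = 11, matching y values: 7, 12 (2 points).
  x = 6: rhs = 13, matching y values: none (0 points).
  x = 7: rhs = 13, matching y values: none (0 points).
  x = 8: rhs = 17, matching y values: 6, 13 (2 points).
  x = 9: rhs = 12, matching y values: none (0 points).
  x = 10: rhs = 4, matching y values: 2, 17 (2 points).
  x = 11: rhs = 18, matching y values: none (0 points).
  x = 12: rhs = 3, matching y values: none (0 points).
  x = 13: rhs = 3, matching y values: none (0 points).
  x = 14: rhs = 5, matching y values: 9, 10 (2 points).
  x = 15: rhs = 15, matching y values: none (0 points).
  x = 16: rhs = 1, matching y values: 1, 18 (2 points).
  x = 17: rhs = 7, matching y values: 8, 11 (2 points).
  x = 18: rhs = 1, matching y values: 1, 18 (2 points).
Total affine count: 18.
Full point count |E(F_19)| = 18 + 1 = 19.
Hasse bound: |19 − (19+1)| = |-1| = 1 ≤ 2√19 ≈ 8.7178 ✓.


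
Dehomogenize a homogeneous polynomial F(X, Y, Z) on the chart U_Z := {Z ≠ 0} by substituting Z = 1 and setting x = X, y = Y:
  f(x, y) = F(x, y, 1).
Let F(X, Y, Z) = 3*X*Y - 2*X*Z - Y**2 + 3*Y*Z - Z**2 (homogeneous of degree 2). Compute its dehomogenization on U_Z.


f(x, y) = 3*x*y - 2*x - y**2 + 3*y - 1

On U_Z we set Z = 1. Each monomial c·X^i·Y^j·Z^k in F becomes c·x^i·y^j·1^k = c·x^i·y^j.
Substituting Z = 1: F(X, Y, 1) = 3*x*y - 2*x - y**2 + 3*y - 1.
Note: deg(f) ≤ deg(F) = 2; strict inequality happens when F is divisible by Z (lost terms).


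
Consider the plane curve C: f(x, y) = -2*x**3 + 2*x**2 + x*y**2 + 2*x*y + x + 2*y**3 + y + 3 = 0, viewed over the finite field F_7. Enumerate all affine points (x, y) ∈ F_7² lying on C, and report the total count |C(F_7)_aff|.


Affine F_7-points: {(0, 2), (0, 6), (1, 5), (1, 6), (2, 3), (2, 5), (4, 3), (5, 5)}; count = 8.

For each of the 49 pairs (x, y) ∈ F_7², evaluate f(x, y) mod 7. Record the zeros.
  x = 0: [0↦3, 1↦6, 2↦0, 3↦4, 4↦2, 5↦6, 6↦0]  zeros at y ∈ {2, 6}
  x = 1: [0↦4, 1↦3, 2↦2, 3↦6, 4↦6, 5↦0, 6↦0]  zeros at y ∈ {5, 6}
  x = 2: [0↦4, 1↦6, 2↦3, 3↦0, 4↦2, 5↦0, 6↦6]  zeros at y ∈ {3, 5}
  x = 3: [0↦5, 1↦3, 2↦5, 3↦2, 4↦6, 5↦1, 6↦6]  zeros at y ∈ ∅
  x = 4: [0↦2, 1↦3, 2↦3, 3↦0, 4↦6, 5↦5, 6↦2]  zeros at y ∈ {3}
  x = 5: [0↦4, 1↦1, 2↦6, 3↦3, 4↦4, 5↦0, 6↦3]  zeros at y ∈ {5}
  x = 6: [0↦6, 1↦6, 2↦2, 3↦6, 4↦2, 5↦2, 6↦4]  zeros at y ∈ ∅
Collecting zeros: affine points = {(0, 2), (0, 6), (1, 5), (1, 6), (2, 3), (2, 5), (4, 3), (5, 5)}.
Total count |C(F_7)_aff| = 8.


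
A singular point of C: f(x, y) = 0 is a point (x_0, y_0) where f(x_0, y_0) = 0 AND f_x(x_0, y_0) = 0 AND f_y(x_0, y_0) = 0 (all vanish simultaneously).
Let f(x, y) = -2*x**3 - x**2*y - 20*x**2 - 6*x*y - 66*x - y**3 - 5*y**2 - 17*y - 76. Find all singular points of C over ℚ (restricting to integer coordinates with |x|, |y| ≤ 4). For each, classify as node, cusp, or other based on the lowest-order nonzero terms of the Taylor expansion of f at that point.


Singular points: {(-3, -2)}; classification: cusp.

Compute partial derivatives:
  f_x = -6*x**2 - 2*x*y - 40*x - 6*y - 66.
  f_y = -x**2 - 6*x - 3*y**2 - 10*y - 17.
Scan x_0 ∈ {−4, ..., 4}. For each x_0, f_y(x_0, y) is a polynomial in y; find its integer roots y ∈ {−4, ..., 4}, then test f_x and f at those candidates.
  x = -4: f_y(-4, y) = -3*y**2 - 10*y - 9; no integer root y with |y| ≤ 4.
  x = -3: f_y(-3, y) = -3*y**2 - 10*y - 8; vanishes at y ∈ {-2}. (-3, -2): f_x = 0, f = 0 — SINGULAR.
  x = -2: f_y(-2, y) = -3*y**2 - 10*y - 9; no integer root y with |y| ≤ 4.
  x = -1: f_y(-1, y) = -3*y**2 - 10*y - 12; no integer root y with |y| ≤ 4.
  x = 0: f_y(0, y) = -3*y**2 - 10*y - 17; no integer root y with |y| ≤ 4.
  x = 1: f_y(1, y) = -3*y**2 - 10*y - 24; no integer root y with |y| ≤ 4.
  x = 2: f_y(2, y) = -3*y**2 - 10*y - 33; no integer root y with |y| ≤ 4.
  x = 3: f_y(3, y) = -3*y**2 - 10*y - 44; no integer root y with |y| ≤ 4.
  x = 4: f_y(4, y) = -3*y**2 - 10*y - 57; no integer root y with |y| ≤ 4.
Only singular point on the grid: (-3, -2).
Classify: substitute x = -3 + u, y = -2 + v and expand: f = -2*u**3 - u**2*v - v**3 + v**2.
No constant or linear terms (consistent with a singular point). Quadratic part: v**2. Cubic part: -2*u**3 - u**2*v - v**3.
The quadratic part v**2 is a perfect square, so there is a single (double) tangent line v = 0, i.e. y = -2. Restricting the cubic part to that line (v = 0) leaves -2*u**3 ≠ 0, so f is not divisible by v and the branch is v² ≈ 2*u**3 to lowest order — this is a cusp.
Classification: cusp.


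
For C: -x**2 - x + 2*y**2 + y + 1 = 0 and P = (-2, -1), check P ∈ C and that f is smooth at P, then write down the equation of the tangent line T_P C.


Tangent line at P: 3*x - 3*y + 3 = 0.

Step 1: f(-2, -1) = 0, so P lies on C.
Step 2: partial derivatives
  f_x(x, y) = -2*x - 1, f_y(x, y) = 4*y + 1.
  f_x(P) = 3, f_y(P) = -3 (gradient nonzero, so P is smooth).
Step 3: tangent line at P: 3·(x − -2) + -3·(y − -1) = 0.
Expanding: 3*x - 3*y + 3 = 0.


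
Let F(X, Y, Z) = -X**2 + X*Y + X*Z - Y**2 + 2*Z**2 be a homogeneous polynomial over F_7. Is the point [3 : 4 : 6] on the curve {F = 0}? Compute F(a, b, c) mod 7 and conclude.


F(3,4,6) ≡ 0 (mod 7); P is on the curve.

Evaluate F(3, 4, 6) term-by-term (mod 7).
  -X**2 ↦ -1·9·1·1 = -9
  X*Y ↦ 1·3·4·1 = 12
  X*Z ↦ 1·3·1·6 = 18
  -Y**2 ↦ -1·1·16·1 = -16
  2*Z**2 ↦ 2·1·1·36 = 72
Sum: F(3, 4, 6) = (-9) + (12) + (18) + (-16) + (72) = 77.
Reducing mod 7: 77 ≡ 0 (mod 7).
Since F(a, b, c) ≡ 0 (mod 7), P lies on the curve.


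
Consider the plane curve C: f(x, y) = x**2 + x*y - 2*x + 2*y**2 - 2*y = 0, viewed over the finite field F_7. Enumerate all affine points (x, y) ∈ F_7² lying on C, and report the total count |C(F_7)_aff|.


Affine F_7-points: {(0, 0), (0, 1), (1, 1), (1, 3), (2, 0), (5, 3), (5, 6)}; count = 7.

For each of the 49 pairs (x, y) ∈ F_7², evaluate f(x, y) mod 7. Record the zeros.
  x = 0: [0↦0, 1↦0, 2↦4, 3↦5, 4↦3, 5↦5, 6↦4]  zeros at y ∈ {0, 1}
  x = 1: [0↦6, 1↦0, 2↦5, 3↦0, 4↦6, 5↦2, 6↦2]  zeros at y ∈ {1, 3}
  x = 2: [0↦0, 1↦2, 2↦1, 3↦4, 4↦4, 5↦1, 6↦2]  zeros at y ∈ {0}
  x = 3: [0↦3, 1↦6, 2↦6, 3↦3, 4↦4, 5↦2, 6↦4]  zeros at y ∈ ∅
  x = 4: [0↦1, 1↦5, 2↦6, 3↦4, 4↦6, 5↦5, 6↦1]  zeros at y ∈ ∅
  x = 5: [0↦1, 1↦6, 2↦1, 3↦0, 4↦3, 5↦3, 6↦0]  zeros at y ∈ {3, 6}
  x = 6: [0↦3, 1↦2, 2↦5, 3↦5, 4↦2, 5↦3, 6↦1]  zeros at y ∈ ∅
Collecting zeros: affine points = {(0, 0), (0, 1), (1, 1), (1, 3), (2, 0), (5, 3), (5, 6)}.
Total count |C(F_7)_aff| = 7.


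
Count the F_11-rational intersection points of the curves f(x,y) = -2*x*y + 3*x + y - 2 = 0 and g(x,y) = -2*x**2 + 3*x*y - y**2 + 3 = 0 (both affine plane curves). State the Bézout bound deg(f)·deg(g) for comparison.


Common zeros: {(2, 5), (9, 6)}; count = 2; Bézout bound = 4.

deg(f) = 2, deg(g) = 2, so Bézout bound = 4.
Scan x ∈ F_11. For each x, list the y ∈ F_11 with f(x, y) ≡ 0 and those with g(x, y) ≡ 0 (mod 11); the common zeros in that column are the intersection.
  x = 0: f ≡ 0 at y ∈ {2}; g ≡ 0 at y ∈ {5, 6}; common: ∅.
  x = 1: f ≡ 0 at y ∈ {1}; g ≡ 0 at y ∈ ∅; common: ∅.
  x = 2: f ≡ 0 at y ∈ {5}; g ≡ 0 at y ∈ {1, 5}; common: {5}.
  x = 3: f ≡ 0 at y ∈ {8}; g ≡ 0 at y ∈ ∅; common: ∅.
  x = 4: f ≡ 0 at y ∈ {3}; g ≡ 0 at y ∈ ∅; common: ∅.
  x = 5: f ≡ 0 at y ∈ {10}; g ≡ 0 at y ∈ {1, 3}; common: ∅.
  x = 6: f ≡ 0 at y ∈ ∅; g ≡ 0 at y ∈ {8, 10}; common: ∅.
  x = 7: f ≡ 0 at y ∈ {4}; g ≡ 0 at y ∈ ∅; common: ∅.
  x = 8: f ≡ 0 at y ∈ {0}; g ≡ 0 at y ∈ ∅; common: ∅.
  x = 9: f ≡ 0 at y ∈ {6}; g ≡ 0 at y ∈ {6, 10}; common: {6}.
  x = 10: f ≡ 0 at y ∈ {9}; g ≡ 0 at y ∈ ∅; common: ∅.
Collecting: common zeros = {(2, 5), (9, 6)}, so the count is 2.
Comparison with the Bézout bound: 2 ≤ 4 = deg(f)·deg(g), as expected for curves with no common component (the affine F_11-count falls short of the bound because intersections may lie at infinity, over extension fields, or carry multiplicity).


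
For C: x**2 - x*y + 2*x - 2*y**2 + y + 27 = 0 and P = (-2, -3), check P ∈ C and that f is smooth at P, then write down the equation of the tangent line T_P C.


Tangent line at P: x + 15*y + 47 = 0.

Step 1: f(-2, -3) = 0, so P lies on C.
Step 2: partial derivatives
  f_x(x, y) = 2*x - y + 2, f_y(x, y) = -x - 4*y + 1.
  f_x(P) = 1, f_y(P) = 15 (gradient nonzero, so P is smooth).
Step 3: tangent line at P: 1·(x − -2) + 15·(y − -3) = 0.
Expanding: x + 15*y + 47 = 0.


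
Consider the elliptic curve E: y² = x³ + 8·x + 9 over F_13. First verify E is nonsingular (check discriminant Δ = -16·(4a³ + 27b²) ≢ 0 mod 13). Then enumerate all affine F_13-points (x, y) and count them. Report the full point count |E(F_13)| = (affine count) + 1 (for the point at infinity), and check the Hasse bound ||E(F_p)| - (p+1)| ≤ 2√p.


Affine points = {(0, 3), (0, 10), (4, 1), (4, 12), (6, 0), (8, 0), (9, 2), (9, 11), (10, 6), (10, 7), (12, 0)}; affine count = 11; |E(F_13)| = 12.

Discriminant check: Δ ∝ 4a³ + 27b² = 4·8³ + 27·9² = 4·512 + 27·81 ≡ 10 (mod 13). Nonzero ⇒ E is nonsingular.
For each x ∈ F_13, compute rhs = x³ + 8·x + 9 mod 13, then count y ∈ F_13 with y² ≡ rhs.
  x = 0: rhs = 9, matching y values: 3, 10 (2 points).
  x = 1: rhs = 5, matching y values: none (0 points).
  x = 2: rhs = 7, matching y values: none (0 points).
  x = 3: rhs = 8, matching y values: none (0 points).
  x = 4: rhs = 1, matching y values: 1, 12 (2 points).
  x = 5: rhs = 5, matching y values: none (0 points).
  x = 6: rhs = 0, matching y values: 0 (1 points).
  x = 7: rhs = 5, matching y values: none (0 points).
  x = 8: rhs = 0, matching y values: 0 (1 points).
  x = 9: rhs = 4, matching y values: 2, 11 (2 points).
  x = 10: rhs = 10, matching y values: 6, 7 (2 points).
  x = 11: rhs = 11, matching y values: none (0 points).
  x = 12: rhs = 0, matching y values: 0 (1 points).
Total affine count: 11.
Full point count |E(F_13)| = 11 + 1 = 12.
Hasse bound: |12 − (13+1)| = |-2| = 2 ≤ 2√13 ≈ 7.2111 ✓.


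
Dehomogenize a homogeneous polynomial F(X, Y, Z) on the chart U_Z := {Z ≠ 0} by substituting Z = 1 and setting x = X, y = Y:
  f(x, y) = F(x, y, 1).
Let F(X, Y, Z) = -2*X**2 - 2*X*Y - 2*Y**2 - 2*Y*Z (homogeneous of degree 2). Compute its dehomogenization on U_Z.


f(x, y) = -2*x**2 - 2*x*y - 2*y**2 - 2*y

On U_Z we set Z = 1. Each monomial c·X^i·Y^j·Z^k in F becomes c·x^i·y^j·1^k = c·x^i·y^j.
Substituting Z = 1: F(X, Y, 1) = -2*x**2 - 2*x*y - 2*y**2 - 2*y.
Note: deg(f) ≤ deg(F) = 2; strict inequality happens when F is divisible by Z (lost terms).


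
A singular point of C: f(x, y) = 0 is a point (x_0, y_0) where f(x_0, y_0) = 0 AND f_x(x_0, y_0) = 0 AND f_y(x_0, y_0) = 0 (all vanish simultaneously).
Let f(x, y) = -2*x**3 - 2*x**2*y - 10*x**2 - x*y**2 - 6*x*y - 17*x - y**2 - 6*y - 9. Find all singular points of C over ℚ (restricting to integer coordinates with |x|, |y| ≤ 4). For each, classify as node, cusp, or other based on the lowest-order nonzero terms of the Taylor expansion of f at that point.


Singular points: {(-2, 1)}; classification: cusp.

Compute partial derivatives:
  f_x = -6*x**2 - 4*x*y - 20*x - y**2 - 6*y - 17.
  f_y = -2*x**2 - 2*x*y - 6*x - 2*y - 6.
Scan x_0 ∈ {−4, ..., 4}. For each x_0, f_y(x_0, y) is a polynomial in y; find its integer roots y ∈ {−4, ..., 4}, then test f_x and f at those candidates.
  x = -4: f_y(-4, y) = 6*y - 14; no integer root y with |y| ≤ 4.
  x = -3: f_y(-3, y) = 4*y - 6; no integer root y with |y| ≤ 4.
  x = -2: f_y(-2, y) = 2*y - 2; vanishes at y ∈ {1}. (-2, 1): f_x = 0, f = 0 — SINGULAR.
  x = -1: f_y(-1, y) = -2; no integer root y with |y| ≤ 4.
  x = 0: f_y(0, y) = -2*y - 6; vanishes at y ∈ {-3}. (0, -3): f_x = -8 ≠ 0.
  x = 1: f_y(1, y) = -4*y - 14; no integer root y with |y| ≤ 4.
  x = 2: f_y(2, y) = -6*y - 26; no integer root y with |y| ≤ 4.
  x = 3: f_y(3, y) = -8*y - 42; no integer root y with |y| ≤ 4.
  x = 4: f_y(4, y) = -10*y - 62; no integer root y with |y| ≤ 4.
Only singular point on the grid: (-2, 1).
Classify: substitute x = -2 + u, y = 1 + v and expand: f = -2*u**3 - 2*u**2*v - u*v**2 + v**2.
No constant or linear terms (consistent with a singular point). Quadratic part: v**2. Cubic part: -2*u**3 - 2*u**2*v - u*v**2.
The quadratic part v**2 is a perfect square, so there is a single (double) tangent line v = 0, i.e. y = 1. Restricting the cubic part to that line (v = 0) leaves -2*u**3 ≠ 0, so f is not divisible by v and the branch is v² ≈ 2*u**3 to lowest order — this is a cusp.
Classification: cusp.


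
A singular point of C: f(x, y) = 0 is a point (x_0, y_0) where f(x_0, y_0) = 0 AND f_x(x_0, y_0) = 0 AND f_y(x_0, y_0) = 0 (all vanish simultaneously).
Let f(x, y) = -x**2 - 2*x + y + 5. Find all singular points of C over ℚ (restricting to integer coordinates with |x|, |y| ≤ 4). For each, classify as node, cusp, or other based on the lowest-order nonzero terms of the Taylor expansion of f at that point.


No singular points in the scanned grid; C is smooth there.

Compute partial derivatives:
  f_x = -2*x - 2.
  f_y = 1.
f_y = 1 is a nonzero constant, so f_y never vanishes: no point (x, y) can satisfy f = f_x = f_y = 0. In particular no (x, y) ∈ {−4, ..., 4}² is singular; the curve is smooth.


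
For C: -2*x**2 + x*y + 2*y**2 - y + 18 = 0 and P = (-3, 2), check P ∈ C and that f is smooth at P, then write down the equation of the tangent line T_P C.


Tangent line at P: 14*x + 4*y + 34 = 0.

Step 1: f(-3, 2) = 0, so P lies on C.
Step 2: partial derivatives
  f_x(x, y) = -4*x + y, f_y(x, y) = x + 4*y - 1.
  f_x(P) = 14, f_y(P) = 4 (gradient nonzero, so P is smooth).
Step 3: tangent line at P: 14·(x − -3) + 4·(y − 2) = 0.
Expanding: 14*x + 4*y + 34 = 0.


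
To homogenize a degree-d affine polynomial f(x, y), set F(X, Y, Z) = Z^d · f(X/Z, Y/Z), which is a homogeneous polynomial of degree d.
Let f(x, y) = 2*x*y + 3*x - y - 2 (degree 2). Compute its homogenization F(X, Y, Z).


F(X, Y, Z) = 2*X*Y + 3*X*Z - Y*Z - 2*Z**2

deg(f) = 2.
Substitute x = X/Z, y = Y/Z into f, then multiply by Z^2.
  monomial 2·x^1·y^1 ↦ 2·X^1·Y^1·Z^0.
  monomial 3·x^1·y^0 ↦ 3·X^1·Y^0·Z^1.
  monomial -1·x^0·y^1 ↦ -1·X^0·Y^1·Z^1.
  monomial -2·x^0·y^0 ↦ -2·X^0·Y^0·Z^2.
Collecting: F(X, Y, Z) = 2*X*Y + 3*X*Z - Y*Z - 2*Z**2.


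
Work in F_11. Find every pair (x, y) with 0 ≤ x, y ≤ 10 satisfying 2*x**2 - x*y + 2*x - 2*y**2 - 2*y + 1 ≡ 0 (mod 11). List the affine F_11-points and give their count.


Affine F_11-points: {(0, 2), (0, 8), (1, 1), (1, 3), (3, 6), (3, 8), (4, 1), (4, 7), (5, 3), (5, 10), (10, 6), (10, 10)}; count = 12.

For each of the 121 pairs (x, y) ∈ F_11², evaluate f(x, y) mod 11. Record the zeros.
  x = 0: [0↦1, 1↦8, 2↦0, 3↦10, 4↦5, 5↦7, 6↦5, 7↦10, 8↦0, 9↦8, 10↦1]  zeros at y ∈ {2, 8}
  x = 1: [0↦5, 1↦0, 2↦2, 3↦0, 4↦5, 5↦6, 6↦3, 7↦7, 8↦7, 9↦3, 10↦6]  zeros at y ∈ {1, 3}
  x = 2: [0↦2, 1↦7, 2↦8, 3↦5, 4↦9, 5↦9, 6↦5, 7↦8, 8↦7, 9↦2, 10↦4]  zeros at y ∈ ∅
  x = 3: [0↦3, 1↦7, 2↦7, 3↦3, 4↦6, 5↦5, 6↦0, 7↦2, 8↦0, 9↦5, 10↦6]  zeros at y ∈ {6, 8}
  x = 4: [0↦8, 1↦0, 2↦10, 3↦5, 4↦7, 5↦5, 6↦10, 7↦0, 8↦8, 9↦1, 10↦1]  zeros at y ∈ {1, 7}
  x = 5: [0↦6, 1↦8, 2↦6, 3↦0, 4↦1, 5↦9, 6↦2, 7↦2, 8↦9, 9↦1, 10↦0]  zeros at y ∈ {3, 10}
  x = 6: [0↦8, 1↦9, 2↦6, 3↦10, 4↦10, 5↦6, 6↦9, 7↦8, 8↦3, 9↦5, 10↦3]  zeros at y ∈ ∅
  x = 7: [0↦3, 1↦3, 2↦10, 3↦2, 4↦1, 5↦7, 6↦9, 7↦7, 8↦1, 9↦2, 10↦10]  zeros at y ∈ ∅
  x = 8: [0↦2, 1↦1, 2↦7, 3↦9, 4↦7, 5↦1, 6↦2, 7↦10, 8↦3, 9↦3, 10↦10]  zeros at y ∈ ∅
  x = 9: [0↦5, 1↦3, 2↦8, 3↦9, 4↦6, 5↦10, 6↦10, 7↦6, 8↦9, 9↦8, 10↦3]  zeros at y ∈ ∅
  x = 10: [0↦1, 1↦9, 2↦2, 3↦2, 4↦9, 5↦1, 6↦0, 7↦6, 8↦8, 9↦6, 10↦0]  zeros at y ∈ {6, 10}
Collecting zeros: affine points = {(0, 2), (0, 8), (1, 1), (1, 3), (3, 6), (3, 8), (4, 1), (4, 7), (5, 3), (5, 10), (10, 6), (10, 10)}.
Total count |C(F_11)_aff| = 12.


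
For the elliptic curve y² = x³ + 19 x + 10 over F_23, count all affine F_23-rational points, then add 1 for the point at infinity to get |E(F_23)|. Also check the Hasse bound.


Affine points = {(3, 5), (3, 18), (4, 9), (4, 14), (5, 0), (6, 8), (6, 15), (7, 7), (7, 16), (9, 6), (9, 17), (10, 2), (10, 21), (11, 3), (11, 20), (13, 4), (13, 19), (15, 6), (15, 17), (17, 5), (17, 18), (19, 10), (19, 13), (20, 8), (20, 15), (22, 6), (22, 17)}; affine count = 27; |E(F_23)| = 28.

Discriminant check: Δ ∝ 4a³ + 27b² = 4·19³ + 27·10² = 4·6859 + 27·100 ≡ 6 (mod 23). Nonzero ⇒ E is nonsingular.
For each x ∈ F_23, compute rhs = x³ + 19·x + 10 mod 23, then count y ∈ F_23 with y² ≡ rhs.
  x = 0: rhs = 10, matching y values: none (0 points).
  x = 1: rhs = 7, matching y values: none (0 points).
  x = 2: rhs = 10, matching y values: none (0 points).
  x = 3: rhs = 2, matching y values: 5, 18 (2 points).
  x = 4: rhs = 12, matching y values: 9, 14 (2 points).
  x = 5: rhs = 0, matching y values: 0 (1 points).
  x = 6: rhs = 18, matching y values: 8, 15 (2 points).
  x = 7: rhs = 3, matching y values: 7, 16 (2 points).
  x = 8: rhs = 7, matching y values: none (0 points).
  x = 9: rhs = 13, matching y values: 6, 17 (2 points).
  x = 10: rhs = 4, matching y values: 2, 21 (2 points).
  x = 11: rhs = 9, matching y values: 3, 20 (2 points).
  x = 12: rhs = 11, matching y values: none (0 points).
  x = 13: rhs = 16, matching y values: 4, 19 (2 points).
  x = 14: rhs = 7, matching y values: none (0 points).
  x = 15: rhs = 13, matching y values: 6, 17 (2 points).
  x = 16: rhs = 17, matching y values: none (0 points).
  x = 17: rhs = 2, matching y values: 5, 18 (2 points).
  x = 18: rhs = 20, matching y values: none (0 points).
  x = 19: rhs = 8, matching y values: 10, 13 (2 points).
  x = 20: rhs = 18, matching y values: 8, 15 (2 points).
  x = 21: rhs = 10, matching y values: none (0 points).
  x = 22: rhs = 13, matching y values: 6, 17 (2 points).
Total affine count: 27.
Full point count |E(F_23)| = 27 + 1 = 28.
Hasse bound: |28 − (23+1)| = |4| = 4 ≤ 2√23 ≈ 9.5917 ✓.


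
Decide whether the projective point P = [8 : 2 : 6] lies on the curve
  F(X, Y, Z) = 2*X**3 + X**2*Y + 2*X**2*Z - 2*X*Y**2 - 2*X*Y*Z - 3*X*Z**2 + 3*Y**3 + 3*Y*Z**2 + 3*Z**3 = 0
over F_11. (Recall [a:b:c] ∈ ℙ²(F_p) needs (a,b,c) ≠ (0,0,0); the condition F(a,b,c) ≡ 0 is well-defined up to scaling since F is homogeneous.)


F(8,2,6) ≡ 5 (mod 11); P is NOT on the curve.

Evaluate F(8, 2, 6) term-by-term (mod 11).
  2*X**3 ↦ 2·512·1·1 = 1024
  X**2*Y ↦ 1·64·2·1 = 128
  2*X**2*Z ↦ 2·64·1·6 = 768
  -2*X*Y**2 ↦ -2·8·4·1 = -64
  -2*X*Y*Z ↦ -2·8·2·6 = -192
  -3*X*Z**2 ↦ -3·8·1·36 = -864
  3*Y**3 ↦ 3·1·8·1 = 24
  3*Y*Z**2 ↦ 3·1·2·36 = 216
  3*Z**3 ↦ 3·1·1·216 = 648
Sum: F(8, 2, 6) = (1024) + (128) + (768) + (-64) + (-192) + (-864) + (24) + (216) + (648) = 1688.
Reducing mod 11: 1688 ≡ 5 (mod 11).
Since F(a, b, c) ≡ 5 ≠ 0 (mod 11), P does NOT lie on the curve.


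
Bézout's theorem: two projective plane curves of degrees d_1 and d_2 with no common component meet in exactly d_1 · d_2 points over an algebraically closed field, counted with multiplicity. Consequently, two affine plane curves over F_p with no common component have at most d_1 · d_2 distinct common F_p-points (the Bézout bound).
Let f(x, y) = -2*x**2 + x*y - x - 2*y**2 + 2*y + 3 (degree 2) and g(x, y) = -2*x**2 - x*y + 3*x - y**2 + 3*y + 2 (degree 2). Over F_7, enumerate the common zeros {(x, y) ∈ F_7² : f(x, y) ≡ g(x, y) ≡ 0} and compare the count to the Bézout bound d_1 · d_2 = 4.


Common zeros: {(2, 0)}; count = 1; Bézout bound = 4.

deg(f) = 2, deg(g) = 2, so Bézout bound = 4.
Scan x ∈ F_7. For each x, list the y ∈ F_7 with f(x, y) ≡ 0 and those with g(x, y) ≡ 0 (mod 7); the common zeros in that column are the intersection.
  x = 0: f ≡ 0 at y ∈ {4}; g ≡ 0 at y ∈ ∅; common: ∅.
  x = 1: f ≡ 0 at y ∈ {0, 5}; g ≡ 0 at y ∈ {3, 6}; common: ∅.
  x = 2: f ≡ 0 at y ∈ {0, 2}; g ≡ 0 at y ∈ {0, 1}; common: {0}.
  x = 3: f ≡ 0 at y ∈ {3}; g ≡ 0 at y ∈ {0}; common: ∅.
  x = 4: f ≡ 0 at y ∈ ∅; g ≡ 0 at y ∈ ∅; common: ∅.
  x = 5: f ≡ 0 at y ∈ {3, 4}; g ≡ 0 at y ∈ ∅; common: ∅.
  x = 6: f ≡ 0 at y ∈ ∅; g ≡ 0 at y ∈ {1, 3}; common: ∅.
Collecting: common zeros = {(2, 0)}, so the count is 1.
Comparison with the Bézout bound: 1 ≤ 4 = deg(f)·deg(g), as expected for curves with no common component (the affine F_7-count falls short of the bound because intersections may lie at infinity, over extension fields, or carry multiplicity).


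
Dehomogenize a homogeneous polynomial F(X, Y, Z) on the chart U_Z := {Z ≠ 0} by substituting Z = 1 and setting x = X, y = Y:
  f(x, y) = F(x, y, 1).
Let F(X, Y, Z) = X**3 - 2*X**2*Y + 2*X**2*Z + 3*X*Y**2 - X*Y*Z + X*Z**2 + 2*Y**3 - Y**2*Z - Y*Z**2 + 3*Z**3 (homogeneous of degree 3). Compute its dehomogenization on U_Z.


f(x, y) = x**3 - 2*x**2*y + 2*x**2 + 3*x*y**2 - x*y + x + 2*y**3 - y**2 - y + 3

On U_Z we set Z = 1. Each monomial c·X^i·Y^j·Z^k in F becomes c·x^i·y^j·1^k = c·x^i·y^j.
Substituting Z = 1: F(X, Y, 1) = x**3 - 2*x**2*y + 2*x**2 + 3*x*y**2 - x*y + x + 2*y**3 - y**2 - y + 3.
Note: deg(f) ≤ deg(F) = 3; strict inequality happens when F is divisible by Z (lost terms).


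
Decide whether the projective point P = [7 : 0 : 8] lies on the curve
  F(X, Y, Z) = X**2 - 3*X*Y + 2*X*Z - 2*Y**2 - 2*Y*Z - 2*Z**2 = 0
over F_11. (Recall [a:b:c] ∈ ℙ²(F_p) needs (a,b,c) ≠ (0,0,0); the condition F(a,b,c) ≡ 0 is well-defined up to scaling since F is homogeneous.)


F(7,0,8) ≡ 0 (mod 11); P is on the curve.

Evaluate F(7, 0, 8) term-by-term (mod 11).
  X**2 ↦ 1·49·1·1 = 49
  -3*X*Y ↦ -3·7·0·1 = 0
  2*X*Z ↦ 2·7·1·8 = 112
  -2*Y**2 ↦ -2·1·0·1 = 0
  -2*Y*Z ↦ -2·1·0·8 = 0
  -2*Z**2 ↦ -2·1·1·64 = -128
Sum: F(7, 0, 8) = (49) + (0) + (112) + (0) + (0) + (-128) = 33.
Reducing mod 11: 33 ≡ 0 (mod 11).
Since F(a, b, c) ≡ 0 (mod 11), P lies on the curve.


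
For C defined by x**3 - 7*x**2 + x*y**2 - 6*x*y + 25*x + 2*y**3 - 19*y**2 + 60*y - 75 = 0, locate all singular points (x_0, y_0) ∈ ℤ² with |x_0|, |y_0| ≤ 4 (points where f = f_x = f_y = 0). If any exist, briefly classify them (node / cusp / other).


Singular points: {(2, 3)}; classification: node.

Compute partial derivatives:
  f_x = 3*x**2 - 14*x + y**2 - 6*y + 25.
  f_y = 2*x*y - 6*x + 6*y**2 - 38*y + 60.
Scan x_0 ∈ {−4, ..., 4}. For each x_0, f_y(x_0, y) is a polynomial in y; find its integer roots y ∈ {−4, ..., 4}, then test f_x and f at those candidates.
  x = -4: f_y(-4, y) = 6*y**2 - 46*y + 84; vanishes at y ∈ {3}. (-4, 3): f_x = 120 ≠ 0.
  x = -3: f_y(-3, y) = 6*y**2 - 44*y + 78; vanishes at y ∈ {3}. (-3, 3): f_x = 85 ≠ 0.
  x = -2: f_y(-2, y) = 6*y**2 - 42*y + 72; vanishes at y ∈ {3, 4}. (-2, 3): f_x = 56 ≠ 0; (-2, 4): f_x = 57 ≠ 0.
  x = -1: f_y(-1, y) = 6*y**2 - 40*y + 66; vanishes at y ∈ {3}. (-1, 3): f_x = 33 ≠ 0.
  x = 0: f_y(0, y) = 6*y**2 - 38*y + 60; vanishes at y ∈ {3}. (0, 3): f_x = 16 ≠ 0.
  x = 1: f_y(1, y) = 6*y**2 - 36*y + 54; vanishes at y ∈ {3}. (1, 3): f_x = 5 ≠ 0.
  x = 2: f_y(2, y) = 6*y**2 - 34*y + 48; vanishes at y ∈ {3}. (2, 3): f_x = 0, f = 0 — SINGULAR.
  x = 3: f_y(3, y) = 6*y**2 - 32*y + 42; vanishes at y ∈ {3}. (3, 3): f_x = 1 ≠ 0.
  x = 4: f_y(4, y) = 6*y**2 - 30*y + 36; vanishes at y ∈ {2, 3}. (4, 2): f_x = 9 ≠ 0; (4, 3): f_x = 8 ≠ 0.
Only singular point on the grid: (2, 3).
Classify: substitute x = 2 + u, y = 3 + v and expand: f = u**3 - u**2 + u*v**2 + 2*v**3 + v**2.
No constant or linear terms (consistent with a singular point). Quadratic part: -u**2 + v**2. Cubic part: u**3 + u*v**2 + 2*v**3.
The quadratic part v**2 - u**2 = (v − u)(v + u) splits into two distinct linear factors, so there are two distinct tangent lines y − 3 = ±(x − 2) — this is a node (ordinary double point).
Classification: node.


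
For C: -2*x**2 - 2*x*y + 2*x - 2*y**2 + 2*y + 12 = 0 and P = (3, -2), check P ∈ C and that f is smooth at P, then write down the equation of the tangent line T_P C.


Tangent line at P: -6*x + 4*y + 26 = 0.

Step 1: f(3, -2) = 0, so P lies on C.
Step 2: partial derivatives
  f_x(x, y) = -4*x - 2*y + 2, f_y(x, y) = -2*x - 4*y + 2.
  f_x(P) = -6, f_y(P) = 4 (gradient nonzero, so P is smooth).
Step 3: tangent line at P: -6·(x − 3) + 4·(y − -2) = 0.
Expanding: -6*x + 4*y + 26 = 0.


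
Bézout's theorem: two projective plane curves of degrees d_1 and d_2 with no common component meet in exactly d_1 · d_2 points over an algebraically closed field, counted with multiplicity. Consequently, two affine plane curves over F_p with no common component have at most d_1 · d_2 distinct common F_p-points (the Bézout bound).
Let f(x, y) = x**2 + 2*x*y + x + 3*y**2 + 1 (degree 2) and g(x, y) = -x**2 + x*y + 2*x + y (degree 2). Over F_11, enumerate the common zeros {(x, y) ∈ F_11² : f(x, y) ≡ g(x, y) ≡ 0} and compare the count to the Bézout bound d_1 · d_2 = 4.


Common zeros: {(1, 5)}; count = 1; Bézout bound = 4.

deg(f) = 2, deg(g) = 2, so Bézout bound = 4.
Scan x ∈ F_11. For each x, list the y ∈ F_11 with f(x, y) ≡ 0 and those with g(x, y) ≡ 0 (mod 11); the common zeros in that column are the intersection.
  x = 0: f ≡ 0 at y ∈ ∅; g ≡ 0 at y ∈ {0}; common: ∅.
  x = 1: f ≡ 0 at y ∈ {5, 9}; g ≡ 0 at y ∈ {5}; common: {5}.
  x = 2: f ≡ 0 at y ∈ {8, 9}; g ≡ 0 at y ∈ {0}; common: ∅.
  x = 3: f ≡ 0 at y ∈ {1, 8}; g ≡ 0 at y ∈ {9}; common: ∅.
  x = 4: f ≡ 0 at y ∈ ∅; g ≡ 0 at y ∈ {6}; common: ∅.
  x = 5: f ≡ 0 at y ∈ {1, 3}; g ≡ 0 at y ∈ {8}; common: ∅.
  x = 6: f ≡ 0 at y ∈ ∅; g ≡ 0 at y ∈ {5}; common: ∅.
  x = 7: f ≡ 0 at y ∈ ∅; g ≡ 0 at y ∈ {3}; common: ∅.
  x = 8: f ≡ 0 at y ∈ ∅; g ≡ 0 at y ∈ {9}; common: ∅.
  x = 9: f ≡ 0 at y ∈ ∅; g ≡ 0 at y ∈ {3}; common: ∅.
  x = 10: f ≡ 0 at y ∈ {3, 5}; g ≡ 0 at y ∈ ∅; common: ∅.
Collecting: common zeros = {(1, 5)}, so the count is 1.
Comparison with the Bézout bound: 1 ≤ 4 = deg(f)·deg(g), as expected for curves with no common component (the affine F_11-count falls short of the bound because intersections may lie at infinity, over extension fields, or carry multiplicity).


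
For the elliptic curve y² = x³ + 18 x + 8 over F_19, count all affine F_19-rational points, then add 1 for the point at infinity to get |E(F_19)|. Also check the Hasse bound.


Affine points = {(4, 7), (4, 12), (6, 3), (6, 16), (9, 5), (9, 14), (11, 6), (11, 13), (13, 8), (13, 11), (15, 9), (15, 10)}; affine count = 12; |E(F_19)| = 13.

Discriminant check: Δ ∝ 4a³ + 27b² = 4·18³ + 27·8² = 4·5832 + 27·64 ≡ 14 (mod 19). Nonzero ⇒ E is nonsingular.
For each x ∈ F_19, compute rhs = x³ + 18·x + 8 mod 19, then count y ∈ F_19 with y² ≡ rhs.
  x = 0: rhs = 8, matching y values: none (0 points).
  x = 1: rhs = 8, matching y values: none (0 points).
  x = 2: rhs = 14, matching y values: none (0 points).
  x = 3: rhs = 13, matching y values: none (0 points).
  x = 4: rhs = 11, matching y values: 7, 12 (2 points).
  x = 5: rhs = 14, matching y values: none (0 points).
  x = 6: rhs = 9, matching y values: 3, 16 (2 points).
  x = 7: rhs = 2, matching y values: none (0 points).
  x = 8: rhs = 18, matching y values: none (0 points).
  x = 9: rhs = 6, matching y values: 5, 14 (2 points).
  x = 10: rhs = 10, matching y values: none (0 points).
  x = 11: rhs = 17, matching y values: 6, 13 (2 points).
  x = 12: rhs = 14, matching y values: none (0 points).
  x = 13: rhs = 7, matching y values: 8, 11 (2 points).
  x = 14: rhs = 2, matching y values: none (0 points).
  x = 15: rhs = 5, matching y values: 9, 10 (2 points).
  x = 16: rhs = 3, matching y values: none (0 points).
  x = 17: rhs = 2, matching y values: none (0 points).
  x = 18: rhs = 8, matching y values: none (0 points).
Total affine count: 12.
Full point count |E(F_19)| = 12 + 1 = 13.
Hasse bound: |13 − (19+1)| = |-7| = 7 ≤ 2√19 ≈ 8.7178 ✓.


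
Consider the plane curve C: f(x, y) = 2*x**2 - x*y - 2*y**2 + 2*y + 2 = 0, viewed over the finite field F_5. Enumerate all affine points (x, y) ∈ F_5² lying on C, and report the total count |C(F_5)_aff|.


Affine F_5-points: {(0, 3), (2, 0), (3, 0), (3, 2), (4, 1), (4, 3)}; count = 6.

For each of the 25 pairs (x, y) ∈ F_5², evaluate f(x, y) mod 5. Record the zeros.
  x = 0: [0↦2, 1↦2, 2↦3, 3↦0, 4↦3]  zeros at y ∈ {3}
  x = 1: [0↦4, 1↦3, 2↦3, 3↦4, 4↦1]  zeros at y ∈ ∅
  x = 2: [0↦0, 1↦3, 2↦2, 3↦2, 4↦3]  zeros at y ∈ {0}
  x = 3: [0↦0, 1↦2, 2↦0, 3↦4, 4↦4]  zeros at y ∈ {0, 2}
  x = 4: [0↦4, 1↦0, 2↦2, 3↦0, 4↦4]  zeros at y ∈ {1, 3}
Collecting zeros: affine points = {(0, 3), (2, 0), (3, 0), (3, 2), (4, 1), (4, 3)}.
Total count |C(F_5)_aff| = 6.


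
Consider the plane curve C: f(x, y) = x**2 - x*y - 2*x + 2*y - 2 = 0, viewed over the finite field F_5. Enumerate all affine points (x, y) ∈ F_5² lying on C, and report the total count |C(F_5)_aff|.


Affine F_5-points: {(0, 1), (1, 3), (3, 1), (4, 3)}; count = 4.

For each of the 25 pairs (x, y) ∈ F_5², evaluate f(x, y) mod 5. Record the zeros.
  x = 0: [0↦3, 1↦0, 2↦2, 3↦4, 4↦1]  zeros at y ∈ {1}
  x = 1: [0↦2, 1↦3, 2↦4, 3↦0, 4↦1]  zeros at y ∈ {3}
  x = 2: [0↦3, 1↦3, 2↦3, 3↦3, 4↦3]  zeros at y ∈ ∅
  x = 3: [0↦1, 1↦0, 2↦4, 3↦3, 4↦2]  zeros at y ∈ {1}
  x = 4: [0↦1, 1↦4, 2↦2, 3↦0, 4↦3]  zeros at y ∈ {3}
Collecting zeros: affine points = {(0, 1), (1, 3), (3, 1), (4, 3)}.
Total count |C(F_5)_aff| = 4.


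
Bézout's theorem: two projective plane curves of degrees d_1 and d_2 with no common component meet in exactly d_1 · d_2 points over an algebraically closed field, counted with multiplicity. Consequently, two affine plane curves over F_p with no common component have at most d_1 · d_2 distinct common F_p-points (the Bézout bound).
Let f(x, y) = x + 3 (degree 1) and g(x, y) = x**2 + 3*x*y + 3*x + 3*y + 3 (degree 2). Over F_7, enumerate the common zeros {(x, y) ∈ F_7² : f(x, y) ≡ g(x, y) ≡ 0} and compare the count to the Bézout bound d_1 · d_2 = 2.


Common zeros: {(4, 4)}; count = 1; Bézout bound = 2.

deg(f) = 1, deg(g) = 2, so Bézout bound = 2.
Scan x ∈ F_7. For each x, list the y ∈ F_7 with f(x, y) ≡ 0 and those with g(x, y) ≡ 0 (mod 7); the common zeros in that column are the intersection.
  x = 0: f ≡ 0 at y ∈ ∅; g ≡ 0 at y ∈ {6}; common: ∅.
  x = 1: f ≡ 0 at y ∈ ∅; g ≡ 0 at y ∈ {0}; common: ∅.
  x = 2: f ≡ 0 at y ∈ ∅; g ≡ 0 at y ∈ {4}; common: ∅.
  x = 3: f ≡ 0 at y ∈ ∅; g ≡ 0 at y ∈ {0}; common: ∅.
  x = 4: f ≡ 0 at y ∈ {0, 1, 2, 3, 4, 5, 6}; g ≡ 0 at y ∈ {4}; common: {4}.
  x = 5: f ≡ 0 at y ∈ ∅; g ≡ 0 at y ∈ {5}; common: ∅.
  x = 6: f ≡ 0 at y ∈ ∅; g ≡ 0 at y ∈ ∅; common: ∅.
Collecting: common zeros = {(4, 4)}, so the count is 1.
Comparison with the Bézout bound: 1 ≤ 2 = deg(f)·deg(g), as expected for curves with no common component (the affine F_7-count falls short of the bound because intersections may lie at infinity, over extension fields, or carry multiplicity).


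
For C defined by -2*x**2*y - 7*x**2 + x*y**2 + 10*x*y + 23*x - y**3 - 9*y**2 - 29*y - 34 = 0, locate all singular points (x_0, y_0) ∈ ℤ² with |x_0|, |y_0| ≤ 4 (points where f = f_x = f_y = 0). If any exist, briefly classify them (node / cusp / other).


Singular points: {(1, -3)}; classification: node.

Compute partial derivatives:
  f_x = -4*x*y - 14*x + y**2 + 10*y + 23.
  f_y = -2*x**2 + 2*x*y + 10*x - 3*y**2 - 18*y - 29.
Scan x_0 ∈ {−4, ..., 4}. For each x_0, f_y(x_0, y) is a polynomial in y; find its integer roots y ∈ {−4, ..., 4}, then test f_x and f at those candidates.
  x = -4: f_y(-4, y) = -3*y**2 - 26*y - 101; no integer root y with |y| ≤ 4.
  x = -3: f_y(-3, y) = -3*y**2 - 24*y - 77; no integer root y with |y| ≤ 4.
  x = -2: f_y(-2, y) = -3*y**2 - 22*y - 57; no integer root y with |y| ≤ 4.
  x = -1: f_y(-1, y) = -3*y**2 - 20*y - 41; no integer root y with |y| ≤ 4.
  x = 0: f_y(0, y) = -3*y**2 - 18*y - 29; no integer root y with |y| ≤ 4.
  x = 1: f_y(1, y) = -3*y**2 - 16*y - 21; vanishes at y ∈ {-3}. (1, -3): f_x = 0, f = 0 — SINGULAR.
  x = 2: f_y(2, y) = -3*y**2 - 14*y - 17; no integer root y with |y| ≤ 4.
  x = 3: f_y(3, y) = -3*y**2 - 12*y - 17; no integer root y with |y| ≤ 4.
  x = 4: f_y(4, y) = -3*y**2 - 10*y - 21; no integer root y with |y| ≤ 4.
Only singular point on the grid: (1, -3).
Classify: substitute x = 1 + u, y = -3 + v and expand: f = -2*u**2*v - u**2 + u*v**2 - v**3 + v**2.
No constant or linear terms (consistent with a singular point). Quadratic part: -u**2 + v**2. Cubic part: -2*u**2*v + u*v**2 - v**3.
The quadratic part v**2 - u**2 = (v − u)(v + u) splits into two distinct linear factors, so there are two distinct tangent lines y − -3 = ±(x − 1) — this is a node (ordinary double point).
Classification: node.


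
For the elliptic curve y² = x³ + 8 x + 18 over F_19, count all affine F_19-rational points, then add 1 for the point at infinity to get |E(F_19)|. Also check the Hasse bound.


Affine points = {(2, 2), (2, 17), (4, 0), (6, 4), (6, 15), (8, 9), (8, 10), (13, 1), (13, 18), (14, 9), (14, 10), (15, 6), (15, 13), (16, 9), (16, 10), (18, 3), (18, 16)}; affine count = 17; |E(F_19)| = 18.

Discriminant check: Δ ∝ 4a³ + 27b² = 4·8³ + 27·18² = 4·512 + 27·324 ≡ 4 (mod 19). Nonzero ⇒ E is nonsingular.
For each x ∈ F_19, compute rhs = x³ + 8·x + 18 mod 19, then count y ∈ F_19 with y² ≡ rhs.
  x = 0: rhs = 18, matching y values: none (0 points).
  x = 1: rhs = 8, matching y values: none (0 points).
  x = 2: rhs = 4, matching y values: 2, 17 (2 points).
  x = 3: rhs = 12, matching y values: none (0 points).
  x = 4: rhs = 0, matching y values: 0 (1 points).
  x = 5: rhs = 12, matching y values: none (0 points).
  x = 6: rhs = 16, matching y values: 4, 15 (2 points).
  x = 7: rhs = 18, matching y values: none (0 points).
  x = 8: rhs = 5, matching y values: 9, 10 (2 points).
  x = 9: rhs = 2, matching y values: none (0 points).
  x = 10: rhs = 15, matching y values: none (0 points).
  x = 11: rhs = 12, matching y values: none (0 points).
  x = 12: rhs = 18, matching y values: none (0 points).
  x = 13: rhs = 1, matching y values: 1, 18 (2 points).
  x = 14: rhs = 5, matching y values: 9, 10 (2 points).
  x = 15: rhs = 17, matching y values: 6, 13 (2 points).
  x = 16: rhs = 5, matching y values: 9, 10 (2 points).
  x = 17: rhs = 13, matching y values: none (0 points).
  x = 18: rhs = 9, matching y values: 3, 16 (2 points).
Total affine count: 17.
Full point count |E(F_19)| = 17 + 1 = 18.
Hasse bound: |18 − (19+1)| = |-2| = 2 ≤ 2√19 ≈ 8.7178 ✓.


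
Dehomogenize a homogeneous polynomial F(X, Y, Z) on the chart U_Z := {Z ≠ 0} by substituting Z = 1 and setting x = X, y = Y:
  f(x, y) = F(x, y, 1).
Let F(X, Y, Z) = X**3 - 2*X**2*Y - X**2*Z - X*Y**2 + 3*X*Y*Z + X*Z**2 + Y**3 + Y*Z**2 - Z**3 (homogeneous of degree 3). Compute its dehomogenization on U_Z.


f(x, y) = x**3 - 2*x**2*y - x**2 - x*y**2 + 3*x*y + x + y**3 + y - 1

On U_Z we set Z = 1. Each monomial c·X^i·Y^j·Z^k in F becomes c·x^i·y^j·1^k = c·x^i·y^j.
Substituting Z = 1: F(X, Y, 1) = x**3 - 2*x**2*y - x**2 - x*y**2 + 3*x*y + x + y**3 + y - 1.
Note: deg(f) ≤ deg(F) = 3; strict inequality happens when F is divisible by Z (lost terms).
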